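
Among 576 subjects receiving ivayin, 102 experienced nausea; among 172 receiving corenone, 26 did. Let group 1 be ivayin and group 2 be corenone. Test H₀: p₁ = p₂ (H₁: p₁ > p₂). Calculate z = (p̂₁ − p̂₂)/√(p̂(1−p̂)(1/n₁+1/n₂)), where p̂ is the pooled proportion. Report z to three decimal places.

z = 0.792

p̂₁ = 102/576 ≈ 0.17708, p̂₂ = 26/172 ≈ 0.15116.
Pooled p̂ = (102+26)/(576+172) = 128/748 = 0.17112.
SE = √(p̂(1−p̂)(1/n₁+1/n₂)) = √(0.17112·0.82888·0.00755006) = √(0.0010709) = 0.03272.
z = (0.17708 − 0.15116)/0.03272 = 0.02592/0.03272 = 0.792.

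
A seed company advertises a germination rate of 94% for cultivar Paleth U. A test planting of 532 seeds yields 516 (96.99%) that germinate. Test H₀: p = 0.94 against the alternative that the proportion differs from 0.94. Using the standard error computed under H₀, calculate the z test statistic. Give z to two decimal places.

p̂ = 516/532 = 0.969925.
Under H₀, SE = √(0.94·0.06/532) = √(0.000106015) = 0.010296.
z = (0.969925 − 0.94)/0.010296 = 0.029925/0.010296 = 2.91.
p-value = 2·P(Z > 2.906) ≈ 0.0037.

z = 2.91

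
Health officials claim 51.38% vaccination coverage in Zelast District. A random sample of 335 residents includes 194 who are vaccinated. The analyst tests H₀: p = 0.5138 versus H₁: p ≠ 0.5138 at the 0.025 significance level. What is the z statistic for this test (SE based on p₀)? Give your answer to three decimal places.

p̂ = 194/335 ≈ 0.57910.
SE = √(p₀(1−p₀)/n) = √(0.24981/335) = 0.02731.
z = (0.57910 − 0.5138)/0.02731 = 0.06530/0.02731 = 2.391.
p-value = 2·P(Z > 2.391) ≈ 0.0168, so at α = 0.025 we reject H₀.

z = 2.391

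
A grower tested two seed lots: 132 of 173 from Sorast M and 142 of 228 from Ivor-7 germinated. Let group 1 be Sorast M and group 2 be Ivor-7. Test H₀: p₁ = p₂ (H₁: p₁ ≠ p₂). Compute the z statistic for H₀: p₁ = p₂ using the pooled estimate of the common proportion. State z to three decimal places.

p̂₁ = 132/173 = 0.76301, p̂₂ = 142/228 = 0.62281.
Pooled p̂ = (132+142)/(173+228) = 274/401 = 0.68329.
SE = √(p̂(1−p̂)(1/n₁+1/n₂)) = √(0.68329·0.31671·0.0101663) = √(0.00220003) = 0.04690.
z = (0.76301 − 0.62281)/0.04690 = 0.14020/0.04690 = 2.989.

z = 2.989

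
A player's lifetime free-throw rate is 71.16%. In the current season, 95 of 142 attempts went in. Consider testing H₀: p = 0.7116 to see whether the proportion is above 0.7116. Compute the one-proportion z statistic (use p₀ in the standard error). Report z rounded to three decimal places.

z = -1.120

p̂ = 95/142 = 0.66901.
Standard error under H₀: √(0.7116×0.2884/142) = 0.03802.
z = (0.66901 − 0.7116)/0.03802 = -0.04259/0.03802 = -1.120.
p-value = P(Z > -1.120) ≈ 0.8687.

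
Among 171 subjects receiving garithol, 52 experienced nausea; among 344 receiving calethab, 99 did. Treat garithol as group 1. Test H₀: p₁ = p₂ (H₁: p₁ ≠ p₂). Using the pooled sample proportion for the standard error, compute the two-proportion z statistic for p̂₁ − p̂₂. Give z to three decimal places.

z = 0.383

p̂₁ = 52/171 ≈ 0.30409, p̂₂ = 99/344 ≈ 0.28779.
Pooled p̂ = (52+99)/(171+344) = 151/515 = 0.29320.
SE = √(p̂(1−p̂)(1/n₁+1/n₂)) = √(0.29320·0.70680·0.00875493) = √(0.00181433) = 0.04259.
z = (0.30409 − 0.28779)/0.04259 = 0.01630/0.04259 = 0.383.
Two-sided p-value ≈ 2·Φ(−0.383) = 0.7019.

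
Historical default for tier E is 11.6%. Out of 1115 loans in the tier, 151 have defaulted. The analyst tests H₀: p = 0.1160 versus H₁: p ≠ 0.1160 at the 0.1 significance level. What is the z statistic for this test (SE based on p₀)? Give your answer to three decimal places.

p̂ = 151/1115 = 0.13543.
Under H₀, SE = √(0.116·0.884/1115) = √(9.19677e-05) = 0.00959.
z = (0.13543 − 0.116)/0.00959 = 0.01943/0.00959 = 2.026.
p-value = 2·P(Z > 2.026) ≈ 0.0428; since p < α = 0.1, reject H₀.

z = 2.026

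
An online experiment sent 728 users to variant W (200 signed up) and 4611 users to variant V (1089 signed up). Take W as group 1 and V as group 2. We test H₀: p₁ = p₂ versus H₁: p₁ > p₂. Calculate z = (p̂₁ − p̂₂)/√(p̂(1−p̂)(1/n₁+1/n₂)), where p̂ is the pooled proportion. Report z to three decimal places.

z = 2.259

p̂₁ = 200/728 ≈ 0.27473, p̂₂ = 1089/4611 ≈ 0.23617.
Pooled p̂ = (200+1089)/(728+4611) = 1289/5339 = 0.24143.
SE = √(p̂(1−p̂)(1/n₁+1/n₂)) = √(0.24143·0.75857·0.0015905) = √(0.000291287) = 0.01707.
z = (0.27473 − 0.23617)/0.01707 = 0.03856/0.01707 = 2.259.
p-value = P(Z > 2.259) ≈ 0.0119.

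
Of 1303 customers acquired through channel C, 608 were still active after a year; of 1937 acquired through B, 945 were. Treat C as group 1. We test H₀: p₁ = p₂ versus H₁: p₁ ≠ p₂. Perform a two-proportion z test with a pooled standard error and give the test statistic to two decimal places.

p̂₁ = 608/1303 = 0.4666, p̂₂ = 945/1937 = 0.4879.
Pooled p̂ = (608+945)/(1303+1937) = 1553/3240 = 0.4793.
SE = √(0.249572 × 0.00128372) = 0.0179.
z = (0.4666 − 0.4879)/0.0179 = -0.0213/0.0179 = -1.19.
p-value = 2·P(Z > 1.187) ≈ 0.2351.

z = -1.19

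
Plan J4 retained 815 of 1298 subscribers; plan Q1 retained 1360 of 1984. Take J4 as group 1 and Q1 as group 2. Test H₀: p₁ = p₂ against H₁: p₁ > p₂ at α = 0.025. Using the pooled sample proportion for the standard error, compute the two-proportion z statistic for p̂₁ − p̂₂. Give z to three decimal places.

p̂₁ = 815/1298 ≈ 0.62789, p̂₂ = 1360/1984 ≈ 0.68548.
Pooled p̂ = (815+1360)/(1298+1984) = 2175/3282 = 0.66271.
SE = √(p̂(1−p̂)(1/n₁+1/n₂)) = √(0.66271·0.33729·0.00127445) = √(0.000284873) = 0.01688.
z = (0.62789 − 0.68548)/0.01688 = -0.05759/0.01688 = -3.412.
p-value = P(Z > -3.412) ≈ 0.9997. With α = 0.025, fail to reject H₀.

z = -3.412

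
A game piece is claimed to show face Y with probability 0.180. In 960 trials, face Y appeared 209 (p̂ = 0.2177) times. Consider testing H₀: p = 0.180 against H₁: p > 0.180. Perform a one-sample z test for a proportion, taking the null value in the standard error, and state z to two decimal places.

z = 3.04

p̂ = 209/960 = 0.2177.
SE = √(p₀(1−p₀)/n) = √(0.1476/960) = 0.0124.
z = (0.2177 − 0.18)/0.0124 = 0.0377/0.0124 = 3.04.
p-value = P(Z > 3.041) ≈ 0.0012.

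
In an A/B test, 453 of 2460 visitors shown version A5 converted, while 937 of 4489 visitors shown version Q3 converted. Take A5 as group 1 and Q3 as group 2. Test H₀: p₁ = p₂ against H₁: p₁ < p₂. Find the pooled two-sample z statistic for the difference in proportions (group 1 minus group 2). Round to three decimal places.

z = -2.450

p̂₁ = 453/2460 = 0.184146, p̂₂ = 937/4489 = 0.208732.
Pooled p̂ = (453+937)/(2460+4489) = 1390/6949 = 0.200029.
SE = √(p̂(1−p̂)(1/n₁+1/n₂)) = √(0.200029·0.799971·0.000629271) = √(0.000100694) = 0.010035.
z = (0.184146 − 0.208732)/0.010035 = -0.024586/0.010035 = -2.450.
p-value = P(Z < -2.450) ≈ 0.0071.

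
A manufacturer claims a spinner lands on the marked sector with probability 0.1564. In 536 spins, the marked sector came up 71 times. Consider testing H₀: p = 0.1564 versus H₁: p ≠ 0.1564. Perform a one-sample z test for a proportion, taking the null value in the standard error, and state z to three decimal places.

z = -1.526

p̂ = 71/536 = 0.13246.
Under H₀, SE = √(0.1564·0.8436/536) = √(0.000246155) = 0.01569.
z = (0.13246 − 0.1564)/0.01569 = -0.02394/0.01569 = -1.526.
Two-sided p-value ≈ 2·Φ(−1.526) = 0.1271.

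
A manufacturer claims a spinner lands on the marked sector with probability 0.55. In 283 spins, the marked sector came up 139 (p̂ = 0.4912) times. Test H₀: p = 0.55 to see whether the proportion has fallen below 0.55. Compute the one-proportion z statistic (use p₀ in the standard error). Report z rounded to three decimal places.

z = -1.989

p̂ = 139/283 = 0.491166.
Under H₀, SE = √(0.55·0.45/283) = √(0.000874558) = 0.029573.
z = (0.491166 − 0.55)/0.029573 = -0.058834/0.029573 = -1.989.
p-value = P(Z < -1.989) ≈ 0.0233.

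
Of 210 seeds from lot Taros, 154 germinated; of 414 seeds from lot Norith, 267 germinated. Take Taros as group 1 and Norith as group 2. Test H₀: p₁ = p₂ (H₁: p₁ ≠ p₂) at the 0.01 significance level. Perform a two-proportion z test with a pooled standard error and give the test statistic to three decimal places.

z = 2.227

p̂₁ = 154/210 = 0.73333, p̂₂ = 267/414 = 0.64493.
Pooled p̂ = (154+267)/(210+414) = 421/624 = 0.67468.
SE = √(0.219487 × 0.00717736) = 0.03969.
z = (0.73333 − 0.64493)/0.03969 = 0.08840/0.03969 = 2.227.
p-value = 2·P(Z > 2.227) ≈ 0.0259, so at α = 0.01 we fail to reject H₀.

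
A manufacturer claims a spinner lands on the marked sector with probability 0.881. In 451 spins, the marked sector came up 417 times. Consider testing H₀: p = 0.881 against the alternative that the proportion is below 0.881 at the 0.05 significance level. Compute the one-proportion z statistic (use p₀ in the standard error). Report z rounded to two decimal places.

z = 2.86

p̂ = 417/451 ≈ 0.92461.
SE = √(p₀(1−p₀)/n) = √(0.10484/451) = 0.01525.
z = (0.92461 − 0.881)/0.01525 = 0.04361/0.01525 = 2.86.
p-value = P(Z < 2.860) ≈ 0.9979; since p > α = 0.05, fail to reject H₀.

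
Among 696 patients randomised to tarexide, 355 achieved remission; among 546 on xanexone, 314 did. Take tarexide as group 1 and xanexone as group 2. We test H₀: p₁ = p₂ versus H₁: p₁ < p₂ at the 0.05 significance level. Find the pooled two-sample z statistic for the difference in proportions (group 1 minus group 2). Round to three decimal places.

z = -2.282

p̂₁ = 355/696 ≈ 0.51006, p̂₂ = 314/546 ≈ 0.57509.
Pooled p̂ = (355+314)/(696+546) = 669/1242 = 0.53865.
SE = √(0.248506 × 0.00326828) = 0.02850.
z = (0.51006 − 0.57509)/0.02850 = -0.06503/0.02850 = -2.282.
p-value = P(Z < -2.282) ≈ 0.0112. With α = 0.05, reject H₀.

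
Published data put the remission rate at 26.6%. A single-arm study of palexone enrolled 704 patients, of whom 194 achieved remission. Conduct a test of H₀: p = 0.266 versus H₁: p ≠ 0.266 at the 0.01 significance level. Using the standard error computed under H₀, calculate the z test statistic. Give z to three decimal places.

z = 0.575

p̂ = 194/704 ≈ 0.27557.
Standard error under H₀: √(0.266×0.734/704) = 0.01665.
z = (0.27557 − 0.266)/0.01665 = 0.00957/0.01665 = 0.575.
p-value = 2·P(Z > 0.575) ≈ 0.5656; since p > α = 0.01, fail to reject H₀.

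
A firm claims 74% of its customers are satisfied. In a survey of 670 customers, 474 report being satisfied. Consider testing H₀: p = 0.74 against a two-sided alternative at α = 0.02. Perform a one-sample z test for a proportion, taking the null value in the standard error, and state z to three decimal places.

z = -1.920

p̂ = 474/670 = 0.70746.
Under H₀, SE = √(0.74·0.26/670) = √(0.000287164) = 0.01695.
z = (0.70746 − 0.74)/0.01695 = -0.03254/0.01695 = -1.920.
Two-sided p-value ≈ 2·Φ(−1.920) = 0.0548. With α = 0.02, fail to reject H₀.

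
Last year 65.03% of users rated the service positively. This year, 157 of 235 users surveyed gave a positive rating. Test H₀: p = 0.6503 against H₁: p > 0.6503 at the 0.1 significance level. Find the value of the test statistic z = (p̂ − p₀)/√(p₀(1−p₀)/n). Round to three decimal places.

p̂ = 157/235 ≈ 0.66809.
SE = √(p₀(1−p₀)/n) = √(0.22741/235) = 0.03111.
z = (0.66809 − 0.6503)/0.03111 = 0.01779/0.03111 = 0.572.
p-value = P(Z > 0.572) ≈ 0.2838; since p > α = 0.1, fail to reject H₀.

z = 0.572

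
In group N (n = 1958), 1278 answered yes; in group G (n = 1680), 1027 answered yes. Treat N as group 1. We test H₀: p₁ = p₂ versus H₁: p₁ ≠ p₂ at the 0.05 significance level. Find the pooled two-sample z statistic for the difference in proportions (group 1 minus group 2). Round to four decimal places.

p̂₁ = 1278/1958 = 0.6527068, p̂₂ = 1027/1680 = 0.6113095.
Pooled p̂ = (1278+1027)/(1958+1680) = 2305/3638 = 0.6335899.
SE = √(p̂(1−p̂)(1/n₁+1/n₂)) = √(0.6335899·0.3664101·0.00110596) = √(0.000256754) = 0.0160235.
z = (0.6527068 − 0.6113095)/0.0160235 = 0.0413973/0.0160235 = 2.5835.
Two-sided p-value ≈ 2·Φ(−2.584) = 0.0098, so at α = 0.05 we reject H₀.

z = 2.5835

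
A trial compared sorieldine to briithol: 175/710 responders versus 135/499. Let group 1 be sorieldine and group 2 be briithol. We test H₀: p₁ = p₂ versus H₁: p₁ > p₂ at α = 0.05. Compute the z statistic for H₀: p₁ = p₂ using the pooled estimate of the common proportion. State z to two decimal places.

p̂₁ = 175/710 = 0.2465, p̂₂ = 135/499 = 0.2705.
Pooled p̂ = (175+135)/(710+499) = 310/1209 = 0.2564.
SE = √(0.190664 × 0.00341246) = 0.0255.
z = (0.2465 − 0.2705)/0.0255 = -0.0240/0.0255 = -0.94.
p-value = P(Z > -0.943) ≈ 0.8272. With α = 0.05, fail to reject H₀.

z = -0.94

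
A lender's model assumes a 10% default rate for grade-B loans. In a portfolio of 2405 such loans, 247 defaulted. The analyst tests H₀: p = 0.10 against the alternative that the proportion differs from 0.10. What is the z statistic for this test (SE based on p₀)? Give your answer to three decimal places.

z = 0.442

p̂ = 247/2405 ≈ 0.102703.
Standard error under H₀: √(0.1×0.9/2405) = 0.006117.
z = (0.102703 − 0.1)/0.006117 = 0.002703/0.006117 = 0.442.
Two-sided p-value ≈ 2·Φ(−0.442) = 0.6586.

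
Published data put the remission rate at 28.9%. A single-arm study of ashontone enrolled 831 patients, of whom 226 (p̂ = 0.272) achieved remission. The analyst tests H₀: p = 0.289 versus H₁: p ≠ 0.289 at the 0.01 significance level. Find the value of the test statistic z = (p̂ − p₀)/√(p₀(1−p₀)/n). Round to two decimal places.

z = -1.08

p̂ = 226/831 = 0.2720.
Under H₀, SE = √(0.289·0.711/831) = √(0.000247267) = 0.0157.
z = (0.2720 − 0.289)/0.0157 = -0.0170/0.0157 = -1.08.
p-value = 2·P(Z > 1.084) ≈ 0.2786. With α = 0.01, fail to reject H₀.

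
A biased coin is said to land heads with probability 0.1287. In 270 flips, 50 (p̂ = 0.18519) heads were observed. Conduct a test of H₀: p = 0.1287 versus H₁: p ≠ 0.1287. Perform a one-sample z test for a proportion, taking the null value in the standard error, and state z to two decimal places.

p̂ = 50/270 = 0.1852.
SE = √(p₀(1−p₀)/n) = √(0.11214/270) = 0.0204.
z = (0.1852 − 0.1287)/0.0204 = 0.0565/0.0204 = 2.77.
p-value = 2·P(Z > 2.772) ≈ 0.0056.

z = 2.77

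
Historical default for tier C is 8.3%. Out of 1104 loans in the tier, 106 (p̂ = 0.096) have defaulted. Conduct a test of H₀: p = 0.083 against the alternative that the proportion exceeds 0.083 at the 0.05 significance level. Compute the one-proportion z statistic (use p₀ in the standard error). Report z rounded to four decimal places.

p̂ = 106/1104 ≈ 0.096014.
Under H₀, SE = √(0.083·0.917/1104) = √(6.89411e-05) = 0.008303.
z = (0.096014 − 0.083)/0.008303 = 0.013014/0.008303 = 1.5674.
p-value = P(Z > 1.567) ≈ 0.0585. With α = 0.05, fail to reject H₀.

z = 1.5674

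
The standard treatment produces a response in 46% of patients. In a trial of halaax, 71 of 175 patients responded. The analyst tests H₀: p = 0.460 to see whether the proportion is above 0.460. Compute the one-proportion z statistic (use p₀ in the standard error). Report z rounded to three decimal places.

p̂ = 71/175 = 0.40571.
Standard error under H₀: √(0.46×0.54/175) = 0.03768.
z = (0.40571 − 0.46)/0.03768 = -0.05429/0.03768 = -1.441.

z = -1.441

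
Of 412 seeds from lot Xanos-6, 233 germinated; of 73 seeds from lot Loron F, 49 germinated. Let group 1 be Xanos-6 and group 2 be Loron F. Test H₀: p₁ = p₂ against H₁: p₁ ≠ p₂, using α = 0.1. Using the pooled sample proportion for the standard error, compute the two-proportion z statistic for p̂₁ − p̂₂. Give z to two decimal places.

z = -1.69

p̂₁ = 233/412 ≈ 0.5655, p̂₂ = 49/73 ≈ 0.6712.
Pooled p̂ = (233+49)/(412+73) = 282/485 = 0.5814.
SE = √(0.243367 × 0.0161258) = 0.0626.
z = (0.5655 − 0.6712)/0.0626 = -0.1057/0.0626 = -1.69.
Two-sided p-value ≈ 2·Φ(−1.687) = 0.0916, so at α = 0.1 we reject H₀.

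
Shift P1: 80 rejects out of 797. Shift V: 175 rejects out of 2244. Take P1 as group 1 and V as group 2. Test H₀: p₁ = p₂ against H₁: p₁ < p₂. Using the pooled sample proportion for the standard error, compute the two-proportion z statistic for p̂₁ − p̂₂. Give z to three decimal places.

z = 1.959

p̂₁ = 80/797 = 0.10038, p̂₂ = 175/2244 = 0.07799.
Pooled p̂ = (80+175)/(797+2244) = 255/3041 = 0.08385.
SE = √(0.0768225 × 0.00170034) = 0.01143.
z = (0.10038 − 0.07799)/0.01143 = 0.02239/0.01143 = 1.959.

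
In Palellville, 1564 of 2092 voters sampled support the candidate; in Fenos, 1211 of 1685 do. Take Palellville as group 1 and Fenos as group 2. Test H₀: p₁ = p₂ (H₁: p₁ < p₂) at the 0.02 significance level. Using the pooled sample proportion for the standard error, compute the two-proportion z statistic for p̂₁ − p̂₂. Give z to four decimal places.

p̂₁ = 1564/2092 = 0.7476099, p̂₂ = 1211/1685 = 0.7186944.
Pooled p̂ = (1564+1211)/(2092+1685) = 2775/3777 = 0.7347101.
SE = √(p̂(1−p̂)(1/n₁+1/n₂)) = √(0.7347101·0.2652899·0.00107148) = √(0.000208844) = 0.0144514.
z = (0.7476099 − 0.7186944)/0.0144514 = 0.0289155/0.0144514 = 2.0009.
p-value = P(Z < 2.001) ≈ 0.9773, so at α = 0.02 we fail to reject H₀.

z = 2.0009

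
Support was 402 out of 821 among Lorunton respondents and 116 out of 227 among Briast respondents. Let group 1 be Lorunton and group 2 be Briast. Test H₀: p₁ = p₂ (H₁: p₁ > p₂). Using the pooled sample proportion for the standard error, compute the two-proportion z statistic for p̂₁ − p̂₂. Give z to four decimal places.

p̂₁ = 402/821 ≈ 0.489647, p̂₂ = 116/227 ≈ 0.511013.
Pooled p̂ = (402+116)/(821+227) = 518/1048 = 0.494275.
SE = √(0.249967 × 0.00562331) = 0.037492.
z = (0.489647 − 0.511013)/0.037492 = -0.021366/0.037492 = -0.5699.

z = -0.5699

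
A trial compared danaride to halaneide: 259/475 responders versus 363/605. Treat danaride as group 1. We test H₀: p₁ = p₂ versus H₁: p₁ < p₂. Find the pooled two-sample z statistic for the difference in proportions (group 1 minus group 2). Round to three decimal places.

z = -1.807

p̂₁ = 259/475 ≈ 0.54526, p̂₂ = 363/605 ≈ 0.60000.
Pooled p̂ = (259+363)/(475+605) = 622/1080 = 0.57593.
SE = √(p̂(1−p̂)(1/n₁+1/n₂)) = √(0.57593·0.42407·0.00375816) = √(0.000917874) = 0.03030.
z = (0.54526 − 0.60000)/0.03030 = -0.05474/0.03030 = -1.807.
p-value = P(Z < -1.807) ≈ 0.0354.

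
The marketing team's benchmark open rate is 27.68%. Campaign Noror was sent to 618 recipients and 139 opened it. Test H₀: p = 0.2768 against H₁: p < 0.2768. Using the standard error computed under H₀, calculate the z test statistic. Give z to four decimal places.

z = -2.8826

p̂ = 139/618 ≈ 0.224919.
SE = √(p₀(1−p₀)/n) = √(0.20018/618) = 0.017998.
z = (0.224919 − 0.2768)/0.017998 = -0.051881/0.017998 = -2.8826.
p-value = P(Z < -2.883) ≈ 0.0020.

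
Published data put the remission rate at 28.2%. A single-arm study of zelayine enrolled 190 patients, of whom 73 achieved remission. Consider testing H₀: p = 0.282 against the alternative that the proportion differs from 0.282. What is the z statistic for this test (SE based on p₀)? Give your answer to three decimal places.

z = 3.131

p̂ = 73/190 ≈ 0.38421.
Under H₀, SE = √(0.282·0.718/190) = √(0.00106566) = 0.03264.
z = (0.38421 − 0.282)/0.03264 = 0.10221/0.03264 = 3.131.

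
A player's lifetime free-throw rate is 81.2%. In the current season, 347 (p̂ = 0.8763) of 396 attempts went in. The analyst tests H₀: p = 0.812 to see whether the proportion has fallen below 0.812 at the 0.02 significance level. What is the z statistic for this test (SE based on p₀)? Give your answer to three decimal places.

z = 3.273

p̂ = 347/396 = 0.876263.
Under H₀, SE = √(0.812·0.188/396) = √(0.000385495) = 0.019634.
z = (0.876263 − 0.812)/0.019634 = 0.064263/0.019634 = 3.273.
p-value = P(Z < 3.273) ≈ 0.9995; since p > α = 0.02, fail to reject H₀.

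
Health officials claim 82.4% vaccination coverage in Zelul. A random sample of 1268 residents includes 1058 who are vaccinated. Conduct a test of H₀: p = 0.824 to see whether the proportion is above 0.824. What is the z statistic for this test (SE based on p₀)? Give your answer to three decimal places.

z = 0.971

p̂ = 1058/1268 = 0.83438.
SE = √(p₀(1−p₀)/n) = √(0.14502/1268) = 0.01069.
z = (0.83438 − 0.824)/0.01069 = 0.01038/0.01069 = 0.971.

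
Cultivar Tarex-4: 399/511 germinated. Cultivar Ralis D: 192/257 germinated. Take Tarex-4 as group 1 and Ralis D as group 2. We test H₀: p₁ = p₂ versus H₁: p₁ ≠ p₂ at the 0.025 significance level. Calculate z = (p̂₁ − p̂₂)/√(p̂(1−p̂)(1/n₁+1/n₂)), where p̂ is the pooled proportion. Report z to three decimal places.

z = 1.048

p̂₁ = 399/511 ≈ 0.78082, p̂₂ = 192/257 ≈ 0.74708.
Pooled p̂ = (399+192)/(511+257) = 591/768 = 0.76953.
SE = √(p̂(1−p̂)(1/n₁+1/n₂)) = √(0.76953·0.23047·0.005848) = √(0.00103716) = 0.03220.
z = (0.78082 − 0.74708)/0.03220 = 0.03374/0.03220 = 1.048.
p-value = 2·P(Z > 1.048) ≈ 0.2948, so at α = 0.025 we fail to reject H₀.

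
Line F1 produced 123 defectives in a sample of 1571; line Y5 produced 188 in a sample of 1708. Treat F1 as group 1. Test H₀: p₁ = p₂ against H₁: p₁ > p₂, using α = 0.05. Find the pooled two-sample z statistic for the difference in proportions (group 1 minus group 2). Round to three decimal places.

z = -3.102

p̂₁ = 123/1571 ≈ 0.078294, p̂₂ = 188/1708 ≈ 0.110070.
Pooled p̂ = (123+188)/(1571+1708) = 311/3279 = 0.094846.
SE = √(0.0858502 × 0.00122202) = 0.010243.
z = (0.078294 − 0.110070)/0.010243 = -0.031776/0.010243 = -3.102.
p-value = P(Z > -3.102) ≈ 0.9990, so at α = 0.05 we fail to reject H₀.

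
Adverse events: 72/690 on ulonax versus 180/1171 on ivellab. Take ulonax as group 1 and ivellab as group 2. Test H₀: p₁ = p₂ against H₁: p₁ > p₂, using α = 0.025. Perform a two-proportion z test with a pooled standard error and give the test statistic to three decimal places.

p̂₁ = 72/690 ≈ 0.10435, p̂₂ = 180/1171 ≈ 0.15371.
Pooled p̂ = (72+180)/(690+1171) = 252/1861 = 0.13541.
SE = √(p̂(1−p̂)(1/n₁+1/n₂)) = √(0.13541·0.86459·0.00230325) = √(0.000269652) = 0.01642.
z = (0.10435 − 0.15371)/0.01642 = -0.04936/0.01642 = -3.006.
p-value = P(Z > -3.006) ≈ 0.9987, so at α = 0.025 we fail to reject H₀.

z = -3.006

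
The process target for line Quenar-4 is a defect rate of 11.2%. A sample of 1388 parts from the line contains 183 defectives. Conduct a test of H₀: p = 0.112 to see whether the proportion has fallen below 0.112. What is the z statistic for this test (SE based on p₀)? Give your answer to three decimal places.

p̂ = 183/1388 ≈ 0.131844.
Standard error under H₀: √(0.112×0.888/1388) = 0.008465.
z = (0.131844 − 0.112)/0.008465 = 0.019844/0.008465 = 2.344.
p-value = P(Z < 2.344) ≈ 0.9905.

z = 2.344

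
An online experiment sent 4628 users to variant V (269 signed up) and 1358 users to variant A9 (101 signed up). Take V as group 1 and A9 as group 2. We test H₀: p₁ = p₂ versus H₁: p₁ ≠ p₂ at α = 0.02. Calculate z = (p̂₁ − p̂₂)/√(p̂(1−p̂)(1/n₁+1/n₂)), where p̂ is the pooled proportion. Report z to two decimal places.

p̂₁ = 269/4628 ≈ 0.05812, p̂₂ = 101/1358 ≈ 0.07437.
Pooled p̂ = (269+101)/(4628+1358) = 370/5986 = 0.06181.
SE = √(p̂(1−p̂)(1/n₁+1/n₂)) = √(0.06181·0.93819·0.000952453) = √(5.5233e-05) = 0.00743.
z = (0.05812 − 0.07437)/0.00743 = -0.01625/0.00743 = -2.19.
p-value = 2·P(Z > 2.186) ≈ 0.0288; since p > α = 0.02, fail to reject H₀.

z = -2.19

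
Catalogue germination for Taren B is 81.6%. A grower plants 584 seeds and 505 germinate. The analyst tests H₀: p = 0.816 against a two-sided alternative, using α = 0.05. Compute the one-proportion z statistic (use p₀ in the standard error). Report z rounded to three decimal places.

p̂ = 505/584 ≈ 0.864726.
SE = √(p₀(1−p₀)/n) = √(0.15014/584) = 0.016034.
z = (0.864726 − 0.816)/0.016034 = 0.048726/0.016034 = 3.039.
p-value = 2·P(Z > 3.039) ≈ 0.0024, so at α = 0.05 we reject H₀.

z = 3.039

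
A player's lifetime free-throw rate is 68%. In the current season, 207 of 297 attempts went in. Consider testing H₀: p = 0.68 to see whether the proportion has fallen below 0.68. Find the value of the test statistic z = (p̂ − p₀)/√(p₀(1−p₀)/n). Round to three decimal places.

z = 0.627

p̂ = 207/297 ≈ 0.69697.
SE = √(p₀(1−p₀)/n) = √(0.2176/297) = 0.02707.
z = (0.69697 − 0.68)/0.02707 = 0.01697/0.02707 = 0.627.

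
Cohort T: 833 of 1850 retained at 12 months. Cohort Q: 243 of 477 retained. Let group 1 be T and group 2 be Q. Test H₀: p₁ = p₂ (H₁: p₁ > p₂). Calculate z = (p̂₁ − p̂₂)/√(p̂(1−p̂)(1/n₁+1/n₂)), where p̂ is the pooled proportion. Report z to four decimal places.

p̂₁ = 833/1850 ≈ 0.450270, p̂₂ = 243/477 ≈ 0.509434.
Pooled p̂ = (833+243)/(1850+477) = 1076/2327 = 0.462398.
SE = √(0.248586 × 0.00263698) = 0.025603.
z = (0.450270 − 0.509434)/0.025603 = -0.059164/0.025603 = -2.3108.
p-value = P(Z > -2.311) ≈ 0.9896.

z = -2.3108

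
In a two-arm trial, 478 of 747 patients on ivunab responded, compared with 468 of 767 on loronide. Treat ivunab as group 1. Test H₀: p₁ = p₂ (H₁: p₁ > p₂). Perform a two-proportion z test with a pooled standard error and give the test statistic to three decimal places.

p̂₁ = 478/747 ≈ 0.63989, p̂₂ = 468/767 ≈ 0.61017.
Pooled p̂ = (478+468)/(747+767) = 946/1514 = 0.62483.
SE = √(0.234416 × 0.00264247) = 0.02489.
z = (0.63989 − 0.61017)/0.02489 = 0.02972/0.02489 = 1.194.
p-value = P(Z > 1.194) ≈ 0.1162.

z = 1.194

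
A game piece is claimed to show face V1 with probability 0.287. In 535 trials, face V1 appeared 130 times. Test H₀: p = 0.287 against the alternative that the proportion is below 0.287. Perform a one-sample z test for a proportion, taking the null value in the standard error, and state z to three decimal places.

z = -2.250

p̂ = 130/535 ≈ 0.24299.
SE = √(p₀(1−p₀)/n) = √(0.20463/535) = 0.01956.
z = (0.24299 − 0.287)/0.01956 = -0.04401/0.01956 = -2.250.
p-value = P(Z < -2.250) ≈ 0.0122.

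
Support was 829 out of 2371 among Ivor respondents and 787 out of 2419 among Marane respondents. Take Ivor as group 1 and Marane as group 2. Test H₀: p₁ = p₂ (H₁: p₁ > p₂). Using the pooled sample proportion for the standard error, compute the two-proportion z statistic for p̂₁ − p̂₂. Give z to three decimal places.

z = 1.778

p̂₁ = 829/2371 = 0.349642, p̂₂ = 787/2419 = 0.325341.
Pooled p̂ = (829+787)/(2371+2419) = 1616/4790 = 0.337370.
SE = √(0.223551 × 0.000835157) = 0.013664.
z = (0.349642 − 0.325341)/0.013664 = 0.024301/0.013664 = 1.778.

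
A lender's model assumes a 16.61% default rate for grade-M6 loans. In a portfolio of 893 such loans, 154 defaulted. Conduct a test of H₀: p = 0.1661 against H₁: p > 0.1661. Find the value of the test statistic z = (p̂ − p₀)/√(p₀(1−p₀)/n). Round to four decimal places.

z = 0.5101

p̂ = 154/893 ≈ 0.1724524.
SE = √(p₀(1−p₀)/n) = √(0.13851/893) = 0.0124542.
z = (0.1724524 − 0.1661)/0.0124542 = 0.0063524/0.0124542 = 0.5101.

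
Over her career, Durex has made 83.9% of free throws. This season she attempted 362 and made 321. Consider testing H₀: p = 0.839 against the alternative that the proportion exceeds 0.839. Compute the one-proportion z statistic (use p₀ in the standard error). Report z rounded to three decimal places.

z = 2.471

p̂ = 321/362 ≈ 0.88674.
SE = √(p₀(1−p₀)/n) = √(0.13508/362) = 0.01932.
z = (0.88674 − 0.839)/0.01932 = 0.04774/0.01932 = 2.471.
p-value = P(Z > 2.471) ≈ 0.0067.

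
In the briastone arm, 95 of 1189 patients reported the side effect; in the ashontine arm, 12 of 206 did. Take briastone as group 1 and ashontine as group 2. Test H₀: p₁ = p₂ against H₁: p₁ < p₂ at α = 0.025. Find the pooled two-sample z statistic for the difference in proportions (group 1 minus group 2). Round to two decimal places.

p̂₁ = 95/1189 ≈ 0.07990, p̂₂ = 12/206 ≈ 0.05825.
Pooled p̂ = (95+12)/(1189+206) = 107/1395 = 0.07670.
SE = √(0.0708192 × 0.00569541) = 0.02008.
z = (0.07990 − 0.05825)/0.02008 = 0.02165/0.02008 = 1.08.
p-value = P(Z < 1.078) ≈ 0.8594. With α = 0.025, fail to reject H₀.

z = 1.08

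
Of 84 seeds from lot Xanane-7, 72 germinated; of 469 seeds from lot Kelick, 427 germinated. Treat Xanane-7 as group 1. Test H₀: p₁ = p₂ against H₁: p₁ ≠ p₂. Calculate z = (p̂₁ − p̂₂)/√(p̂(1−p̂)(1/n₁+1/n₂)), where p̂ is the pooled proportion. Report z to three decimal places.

z = -1.516

p̂₁ = 72/84 = 0.85714, p̂₂ = 427/469 = 0.91045.
Pooled p̂ = (72+427)/(84+469) = 499/553 = 0.90235.
SE = √(p̂(1−p̂)(1/n₁+1/n₂)) = √(0.90235·0.09765·0.014037) = √(0.00123685) = 0.03517.
z = (0.85714 − 0.91045)/0.03517 = -0.05331/0.03517 = -1.516.
Two-sided p-value ≈ 2·Φ(−1.516) = 0.1296.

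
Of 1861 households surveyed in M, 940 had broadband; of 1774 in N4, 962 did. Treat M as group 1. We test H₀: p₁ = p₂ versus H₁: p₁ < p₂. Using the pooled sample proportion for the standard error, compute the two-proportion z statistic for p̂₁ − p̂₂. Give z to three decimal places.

p̂₁ = 940/1861 = 0.505105, p̂₂ = 962/1774 = 0.542277.
Pooled p̂ = (940+962)/(1861+1774) = 1902/3635 = 0.523246.
SE = √(0.24946 × 0.00110104) = 0.016573.
z = (0.505105 − 0.542277)/0.016573 = -0.037172/0.016573 = -2.243.

z = -2.243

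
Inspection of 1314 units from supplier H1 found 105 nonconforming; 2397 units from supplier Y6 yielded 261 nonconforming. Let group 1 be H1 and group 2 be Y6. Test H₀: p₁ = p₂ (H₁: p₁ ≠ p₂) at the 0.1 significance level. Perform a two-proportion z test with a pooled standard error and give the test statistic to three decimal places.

z = -2.831

p̂₁ = 105/1314 = 0.079909, p̂₂ = 261/2397 = 0.108886.
Pooled p̂ = (105+261)/(1314+2397) = 366/3711 = 0.098626.
SE = √(p̂(1−p̂)(1/n₁+1/n₂)) = √(0.098626·0.901374·0.00117822) = √(0.000104742) = 0.010234.
z = (0.079909 − 0.108886)/0.010234 = -0.028977/0.010234 = -2.831.
p-value = 2·P(Z > 2.831) ≈ 0.0046. With α = 0.1, reject H₀.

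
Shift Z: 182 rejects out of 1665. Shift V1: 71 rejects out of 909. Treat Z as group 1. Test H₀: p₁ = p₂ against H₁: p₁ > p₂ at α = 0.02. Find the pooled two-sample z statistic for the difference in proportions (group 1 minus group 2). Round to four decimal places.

p̂₁ = 182/1665 ≈ 0.109309, p̂₂ = 71/909 ≈ 0.078108.
Pooled p̂ = (182+71)/(1665+909) = 253/2574 = 0.098291.
SE = √(0.0886296 × 0.00170071) = 0.012277.
z = (0.109309 − 0.078108)/0.012277 = 0.031201/0.012277 = 2.5414.
p-value = P(Z > 2.541) ≈ 0.0055; since p < α = 0.02, reject H₀.

z = 2.5414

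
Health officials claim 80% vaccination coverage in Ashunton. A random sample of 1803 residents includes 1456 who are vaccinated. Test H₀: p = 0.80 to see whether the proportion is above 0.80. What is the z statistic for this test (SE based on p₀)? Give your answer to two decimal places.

p̂ = 1456/1803 ≈ 0.8075.
SE = √(p₀(1−p₀)/n) = √(0.16/1803) = 0.0094.
z = (0.8075 − 0.8)/0.0094 = 0.0075/0.0094 = 0.80.
p-value = P(Z > 0.801) ≈ 0.2116.

z = 0.80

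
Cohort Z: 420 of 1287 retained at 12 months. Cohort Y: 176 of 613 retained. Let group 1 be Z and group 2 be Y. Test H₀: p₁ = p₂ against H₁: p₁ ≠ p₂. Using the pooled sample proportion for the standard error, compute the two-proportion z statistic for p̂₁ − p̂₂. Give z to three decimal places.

p̂₁ = 420/1287 ≈ 0.32634, p̂₂ = 176/613 ≈ 0.28711.
Pooled p̂ = (420+176)/(1287+613) = 596/1900 = 0.31368.
SE = √(0.215286 × 0.00240832) = 0.02277.
z = (0.32634 − 0.28711)/0.02277 = 0.03923/0.02277 = 1.723.
Two-sided p-value ≈ 2·Φ(−1.723) = 0.0849.

z = 1.723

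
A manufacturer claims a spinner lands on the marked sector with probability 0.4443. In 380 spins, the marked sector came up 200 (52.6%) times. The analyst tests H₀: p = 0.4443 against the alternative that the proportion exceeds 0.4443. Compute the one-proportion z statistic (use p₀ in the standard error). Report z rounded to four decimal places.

p̂ = 200/380 = 0.526316.
Standard error under H₀: √(0.4443×0.5557/380) = 0.025490.
z = (0.526316 − 0.4443)/0.025490 = 0.082016/0.025490 = 3.2176.
p-value = P(Z > 3.218) ≈ 0.0006.

z = 3.2176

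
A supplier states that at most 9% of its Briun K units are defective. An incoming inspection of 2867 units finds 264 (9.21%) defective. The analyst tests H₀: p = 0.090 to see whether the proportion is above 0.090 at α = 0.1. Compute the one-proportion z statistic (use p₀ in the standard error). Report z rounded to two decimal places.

z = 0.39

p̂ = 264/2867 ≈ 0.09208.
Under H₀, SE = √(0.09·0.91/2867) = √(2.85664e-05) = 0.00534.
z = (0.09208 − 0.09)/0.00534 = 0.00208/0.00534 = 0.39.
p-value = P(Z > 0.390) ≈ 0.3484; since p > α = 0.1, fail to reject H₀.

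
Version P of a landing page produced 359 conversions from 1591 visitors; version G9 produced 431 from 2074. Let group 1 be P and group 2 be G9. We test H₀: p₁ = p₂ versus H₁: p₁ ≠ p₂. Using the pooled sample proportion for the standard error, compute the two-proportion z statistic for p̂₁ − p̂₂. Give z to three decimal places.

z = 1.301

p̂₁ = 359/1591 = 0.22564, p̂₂ = 431/2074 = 0.20781.
Pooled p̂ = (359+431)/(1591+2074) = 790/3665 = 0.21555.
SE = √(0.16909 × 0.0011107) = 0.01370.
z = (0.22564 − 0.20781)/0.01370 = 0.01783/0.01370 = 1.301.
Two-sided p-value ≈ 2·Φ(−1.301) = 0.1932.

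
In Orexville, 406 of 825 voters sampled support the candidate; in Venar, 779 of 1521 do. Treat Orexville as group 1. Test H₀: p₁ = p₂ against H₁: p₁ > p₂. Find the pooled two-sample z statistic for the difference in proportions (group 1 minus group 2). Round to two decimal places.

p̂₁ = 406/825 = 0.4921, p̂₂ = 779/1521 = 0.5122.
Pooled p̂ = (406+779)/(825+1521) = 1185/2346 = 0.5051.
SE = √(0.249974 × 0.00186958) = 0.0216.
z = (0.4921 − 0.5122)/0.0216 = -0.0201/0.0216 = -0.93.

z = -0.93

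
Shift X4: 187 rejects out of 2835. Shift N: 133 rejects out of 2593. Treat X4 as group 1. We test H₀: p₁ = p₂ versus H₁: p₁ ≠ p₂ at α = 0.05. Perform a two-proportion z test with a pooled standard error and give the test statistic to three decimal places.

z = 2.292

p̂₁ = 187/2835 = 0.06596, p̂₂ = 133/2593 = 0.05129.
Pooled p̂ = (187+133)/(2835+2593) = 320/5428 = 0.05895.
SE = √(p̂(1−p̂)(1/n₁+1/n₂)) = √(0.05895·0.94105·0.000738387) = √(4.09643e-05) = 0.00640.
z = (0.06596 − 0.05129)/0.00640 = 0.01467/0.00640 = 2.292.
p-value = 2·P(Z > 2.292) ≈ 0.0219, so at α = 0.05 we reject H₀.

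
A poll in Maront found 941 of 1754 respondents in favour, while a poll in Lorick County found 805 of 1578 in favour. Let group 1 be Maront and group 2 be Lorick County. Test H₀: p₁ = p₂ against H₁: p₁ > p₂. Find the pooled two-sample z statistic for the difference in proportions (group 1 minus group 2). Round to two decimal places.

z = 1.52

p̂₁ = 941/1754 = 0.53649, p̂₂ = 805/1578 = 0.51014.
Pooled p̂ = (941+805)/(1754+1578) = 1746/3332 = 0.52401.
SE = √(0.249424 × 0.00120384) = 0.01733.
z = (0.53649 − 0.51014)/0.01733 = 0.02635/0.01733 = 1.52.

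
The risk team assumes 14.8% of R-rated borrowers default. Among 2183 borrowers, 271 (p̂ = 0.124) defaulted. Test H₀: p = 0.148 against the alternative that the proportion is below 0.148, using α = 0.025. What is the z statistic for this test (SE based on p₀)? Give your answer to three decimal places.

z = -3.139

p̂ = 271/2183 = 0.12414.
SE = √(p₀(1−p₀)/n) = √(0.1261/2183) = 0.00760.
z = (0.12414 − 0.148)/0.00760 = -0.02386/0.00760 = -3.139.
p-value = P(Z < -3.139) ≈ 0.0008. With α = 0.025, reject H₀.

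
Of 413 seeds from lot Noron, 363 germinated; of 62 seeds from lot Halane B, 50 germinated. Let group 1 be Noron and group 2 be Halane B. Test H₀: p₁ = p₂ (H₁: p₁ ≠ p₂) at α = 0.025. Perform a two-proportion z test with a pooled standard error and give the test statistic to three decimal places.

z = 1.580

p̂₁ = 363/413 = 0.87893, p̂₂ = 50/62 = 0.80645.
Pooled p̂ = (363+50)/(413+62) = 413/475 = 0.86947.
SE = √(0.113489 × 0.0185503) = 0.04588.
z = (0.87893 − 0.80645)/0.04588 = 0.07248/0.04588 = 1.580.
p-value = 2·P(Z > 1.580) ≈ 0.1142; since p > α = 0.025, fail to reject H₀.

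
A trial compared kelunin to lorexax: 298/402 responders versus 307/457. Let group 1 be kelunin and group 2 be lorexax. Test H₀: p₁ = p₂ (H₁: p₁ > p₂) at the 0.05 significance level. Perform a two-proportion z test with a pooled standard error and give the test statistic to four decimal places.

z = 2.2279

p̂₁ = 298/402 = 0.741294, p̂₂ = 307/457 = 0.671772.
Pooled p̂ = (298+307)/(402+457) = 605/859 = 0.704307.
SE = √(p̂(1−p̂)(1/n₁+1/n₂)) = √(0.704307·0.295693·0.00467575) = √(0.000973764) = 0.031205.
z = (0.741294 − 0.671772)/0.031205 = 0.069522/0.031205 = 2.2279.
p-value = P(Z > 2.228) ≈ 0.0129; since p < α = 0.05, reject H₀.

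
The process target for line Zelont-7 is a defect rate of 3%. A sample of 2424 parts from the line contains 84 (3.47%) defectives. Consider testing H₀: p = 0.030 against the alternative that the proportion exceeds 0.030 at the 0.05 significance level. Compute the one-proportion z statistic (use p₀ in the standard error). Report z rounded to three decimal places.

z = 1.343

p̂ = 84/2424 ≈ 0.034653.
Under H₀, SE = √(0.03·0.97/2424) = √(1.2005e-05) = 0.003465.
z = (0.034653 − 0.03)/0.003465 = 0.004653/0.003465 = 1.343.
p-value = P(Z > 1.343) ≈ 0.0896, so at α = 0.05 we fail to reject H₀.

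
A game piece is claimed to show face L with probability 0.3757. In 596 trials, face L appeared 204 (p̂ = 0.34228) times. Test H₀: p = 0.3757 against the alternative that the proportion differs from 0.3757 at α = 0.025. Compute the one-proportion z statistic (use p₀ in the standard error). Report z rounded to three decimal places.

p̂ = 204/596 = 0.342282.
Under H₀, SE = √(0.3757·0.6243/596) = √(0.000393539) = 0.019838.
z = (0.342282 − 0.3757)/0.019838 = -0.033418/0.019838 = -1.685.
Two-sided p-value ≈ 2·Φ(−1.685) = 0.0921, so at α = 0.025 we fail to reject H₀.

z = -1.685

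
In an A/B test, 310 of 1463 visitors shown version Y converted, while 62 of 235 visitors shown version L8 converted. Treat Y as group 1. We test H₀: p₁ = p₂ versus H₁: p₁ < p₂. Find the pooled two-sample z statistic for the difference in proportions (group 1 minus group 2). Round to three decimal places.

z = -1.787

p̂₁ = 310/1463 = 0.21189, p̂₂ = 62/235 = 0.26383.
Pooled p̂ = (310+62)/(1463+235) = 372/1698 = 0.21908.
SE = √(0.171085 × 0.00493885) = 0.02907.
z = (0.21189 − 0.26383)/0.02907 = -0.05194/0.02907 = -1.787.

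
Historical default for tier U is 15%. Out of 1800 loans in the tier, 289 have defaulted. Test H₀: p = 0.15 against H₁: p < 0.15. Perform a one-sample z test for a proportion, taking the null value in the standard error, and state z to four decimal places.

p̂ = 289/1800 ≈ 0.1605556.
Standard error under H₀: √(0.15×0.85/1800) = 0.0084163.
z = (0.1605556 − 0.15)/0.0084163 = 0.0105556/0.0084163 = 1.2542.

z = 1.2542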